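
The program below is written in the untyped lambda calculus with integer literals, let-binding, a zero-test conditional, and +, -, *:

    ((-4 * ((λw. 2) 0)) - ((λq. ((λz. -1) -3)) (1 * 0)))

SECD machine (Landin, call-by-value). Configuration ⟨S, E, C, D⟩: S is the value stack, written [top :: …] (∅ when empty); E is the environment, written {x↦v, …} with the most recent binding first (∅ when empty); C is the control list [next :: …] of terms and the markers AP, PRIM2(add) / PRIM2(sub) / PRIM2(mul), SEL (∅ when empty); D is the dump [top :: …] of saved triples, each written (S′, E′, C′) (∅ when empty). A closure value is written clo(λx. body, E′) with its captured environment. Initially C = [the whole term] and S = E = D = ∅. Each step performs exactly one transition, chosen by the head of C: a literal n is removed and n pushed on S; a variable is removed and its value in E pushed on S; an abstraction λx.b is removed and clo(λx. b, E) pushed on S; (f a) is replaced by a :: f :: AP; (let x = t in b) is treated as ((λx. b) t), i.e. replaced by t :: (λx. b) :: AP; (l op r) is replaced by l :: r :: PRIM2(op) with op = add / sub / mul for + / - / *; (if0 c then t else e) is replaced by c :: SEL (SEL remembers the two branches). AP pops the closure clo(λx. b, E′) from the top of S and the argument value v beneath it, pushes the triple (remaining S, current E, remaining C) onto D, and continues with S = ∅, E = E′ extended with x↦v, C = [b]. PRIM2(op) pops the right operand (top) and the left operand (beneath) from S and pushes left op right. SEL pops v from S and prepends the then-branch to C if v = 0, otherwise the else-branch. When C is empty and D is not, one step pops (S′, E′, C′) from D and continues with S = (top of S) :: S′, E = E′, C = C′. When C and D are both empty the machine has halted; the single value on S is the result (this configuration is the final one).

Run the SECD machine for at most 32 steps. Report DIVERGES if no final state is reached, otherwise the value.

t=0: <S=∅, E=∅, C=[((-4 * ((λw. 2) 0)) - ((λq. ((λz. -1) -3)) (1 * 0)))], D=∅>
t=1: <S=∅, E=∅, C=[(-4 * ((λw. 2) 0)) :: ((λq. ((λz. -1) -3)) (1 * 0)) :: PRIM2(sub)], D=∅>
t=2: <S=∅, E=∅, C=[-4 :: ((λw. 2) 0) :: PRIM2(mul) :: ((λq. ((λz. -1) -3)) (1 * 0)) :: PRIM2(sub)], D=∅>
t=3: <S=[-4], E=∅, C=[((λw. 2) 0) :: PRIM2(mul) :: ((λq. ((λz. -1) -3)) (1 * 0)) :: PRIM2(sub)], D=∅>
t=4: <S=[-4], E=∅, C=[0 :: (λw. 2) :: AP :: PRIM2(mul) :: ((λq. ((λz. -1) -3)) (1 * 0)) :: PRIM2(sub)], D=∅>
t=5: <S=[0 :: -4], E=∅, C=[(λw. 2) :: AP :: PRIM2(mul) :: ((λq. ((λz. -1) -3)) (1 * 0)) :: PRIM2(sub)], D=∅>
t=6: <S=[clo(λw. 2, ∅) :: 0 :: -4], E=∅, C=[AP :: PRIM2(mul) :: ((λq. ((λz. -1) -3)) (1 * 0)) :: PRIM2(sub)], D=∅>
t=7: <S=∅, E={w↦0}, C=[2], D=[([-4], ∅, [PRIM2(mul) :: ((λq. ((λz. -1) -3)) (1 * 0)) :: PRIM2(sub)])]>
t=8: <S=[2], E={w↦0}, C=∅, D=[([-4], ∅, [PRIM2(mul) :: ((λq. ((λz. -1) -3)) (1 * 0)) :: PRIM2(sub)])]>
t=9: <S=[2 :: -4], E=∅, C=[PRIM2(mul) :: ((λq. ((λz. -1) -3)) (1 * 0)) :: PRIM2(sub)], D=∅>
t=10: <S=[-8], E=∅, C=[((λq. ((λz. -1) -3)) (1 * 0)) :: PRIM2(sub)], D=∅>
t=11: <S=[-8], E=∅, C=[(1 * 0) :: (λq. ((λz. -1) -3)) :: AP :: PRIM2(sub)], D=∅>
t=12: <S=[-8], E=∅, C=[1 :: 0 :: PRIM2(mul) :: (λq. ((λz. -1) -3)) :: AP :: PRIM2(sub)], D=∅>
t=13: <S=[1 :: -8], E=∅, C=[0 :: PRIM2(mul) :: (λq. ((λz. -1) -3)) :: AP :: PRIM2(sub)], D=∅>
t=14: <S=[0 :: 1 :: -8], E=∅, C=[PRIM2(mul) :: (λq. ((λz. -1) -3)) :: AP :: PRIM2(sub)], D=∅>
t=15: <S=[0 :: -8], E=∅, C=[(λq. ((λz. -1) -3)) :: AP :: PRIM2(sub)], D=∅>
t=16: <S=[clo(λq. ((λz. -1) -3), ∅) :: 0 :: -8], E=∅, C=[AP :: PRIM2(sub)], D=∅>
t=17: <S=∅, E={q↦0}, C=[((λz. -1) -3)], D=[([-8], ∅, [PRIM2(sub)])]>
t=18: <S=∅, E={q↦0}, C=[-3 :: (λz. -1) :: AP], D=[([-8], ∅, [PRIM2(sub)])]>
t=19: <S=[-3], E={q↦0}, C=[(λz. -1) :: AP], D=[([-8], ∅, [PRIM2(sub)])]>
t=20: <S=[clo(λz. -1, {q↦0}) :: -3], E={q↦0}, C=[AP], D=[([-8], ∅, [PRIM2(sub)])]>
t=21: <S=∅, E={z↦-3, q↦0}, C=[-1], D=[(∅, {q↦0}, ∅) :: ([-8], ∅, [PRIM2(sub)])]>
t=22: <S=[-1], E={z↦-3, q↦0}, C=∅, D=[(∅, {q↦0}, ∅) :: ([-8], ∅, [PRIM2(sub)])]>
t=23: <S=[-1], E={q↦0}, C=∅, D=[([-8], ∅, [PRIM2(sub)])]>
t=24: <S=[-1 :: -8], E=∅, C=[PRIM2(sub)], D=∅>
t=25: <S=[-7], E=∅, C=∅, D=∅>
→ final value -7

Answer: -7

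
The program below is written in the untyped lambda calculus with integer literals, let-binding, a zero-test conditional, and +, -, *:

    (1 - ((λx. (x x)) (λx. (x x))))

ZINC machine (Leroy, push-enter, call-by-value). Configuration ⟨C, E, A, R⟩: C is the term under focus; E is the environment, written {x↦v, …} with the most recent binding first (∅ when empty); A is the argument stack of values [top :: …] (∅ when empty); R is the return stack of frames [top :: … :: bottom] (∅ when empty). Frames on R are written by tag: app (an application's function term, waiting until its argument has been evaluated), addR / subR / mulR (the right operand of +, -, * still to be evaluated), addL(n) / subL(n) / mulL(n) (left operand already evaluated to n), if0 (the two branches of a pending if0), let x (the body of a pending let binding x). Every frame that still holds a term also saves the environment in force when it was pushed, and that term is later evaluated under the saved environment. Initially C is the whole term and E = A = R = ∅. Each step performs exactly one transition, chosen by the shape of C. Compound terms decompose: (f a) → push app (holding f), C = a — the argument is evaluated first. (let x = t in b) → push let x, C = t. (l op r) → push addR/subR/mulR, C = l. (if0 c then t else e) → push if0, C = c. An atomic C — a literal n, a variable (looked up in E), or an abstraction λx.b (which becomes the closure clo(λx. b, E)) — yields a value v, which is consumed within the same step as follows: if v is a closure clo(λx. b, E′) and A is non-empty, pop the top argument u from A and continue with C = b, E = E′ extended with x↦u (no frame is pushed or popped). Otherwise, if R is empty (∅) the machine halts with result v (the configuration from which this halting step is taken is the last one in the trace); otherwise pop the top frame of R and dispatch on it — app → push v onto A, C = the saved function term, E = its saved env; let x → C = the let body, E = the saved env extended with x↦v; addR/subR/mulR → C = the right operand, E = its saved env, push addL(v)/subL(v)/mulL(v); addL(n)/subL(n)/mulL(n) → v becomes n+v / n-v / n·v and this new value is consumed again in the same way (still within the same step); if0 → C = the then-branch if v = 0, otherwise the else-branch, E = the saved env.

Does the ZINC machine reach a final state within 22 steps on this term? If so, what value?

Answer: DIVERGES (no final state within 22 steps)

Machine steps:
t=0: ⟨C=(1 - ((λx. (x x)) (λx. (x x)))); E=∅; A=∅; R=∅⟩
t=1: ⟨C=1; E=∅; A=∅; R=[subR]⟩
t=2: ⟨C=((λx. (x x)) (λx. (x x))); E=∅; A=∅; R=[subL(1)]⟩
t=3: ⟨C=(λx. (x x)); E=∅; A=∅; R=[app :: subL(1)]⟩
t=4: ⟨C=(λx. (x x)); E=∅; A=[clo(λx. (x x), ∅)]; R=[subL(1)]⟩
t=5: ⟨C=(x x); E={x↦clo(λx. (x x), ∅)}; A=∅; R=[subL(1)]⟩
t=6: ⟨C=x; E={x↦clo(λx. (x x), ∅)}; A=∅; R=[app :: subL(1)]⟩
t=7: ⟨C=x; E={x↦clo(λx. (x x), ∅)}; A=[clo(λx. (x x), ∅)]; R=[subL(1)]⟩
… configuration repeats with period 3 (steps 5–7 recur indefinitely) …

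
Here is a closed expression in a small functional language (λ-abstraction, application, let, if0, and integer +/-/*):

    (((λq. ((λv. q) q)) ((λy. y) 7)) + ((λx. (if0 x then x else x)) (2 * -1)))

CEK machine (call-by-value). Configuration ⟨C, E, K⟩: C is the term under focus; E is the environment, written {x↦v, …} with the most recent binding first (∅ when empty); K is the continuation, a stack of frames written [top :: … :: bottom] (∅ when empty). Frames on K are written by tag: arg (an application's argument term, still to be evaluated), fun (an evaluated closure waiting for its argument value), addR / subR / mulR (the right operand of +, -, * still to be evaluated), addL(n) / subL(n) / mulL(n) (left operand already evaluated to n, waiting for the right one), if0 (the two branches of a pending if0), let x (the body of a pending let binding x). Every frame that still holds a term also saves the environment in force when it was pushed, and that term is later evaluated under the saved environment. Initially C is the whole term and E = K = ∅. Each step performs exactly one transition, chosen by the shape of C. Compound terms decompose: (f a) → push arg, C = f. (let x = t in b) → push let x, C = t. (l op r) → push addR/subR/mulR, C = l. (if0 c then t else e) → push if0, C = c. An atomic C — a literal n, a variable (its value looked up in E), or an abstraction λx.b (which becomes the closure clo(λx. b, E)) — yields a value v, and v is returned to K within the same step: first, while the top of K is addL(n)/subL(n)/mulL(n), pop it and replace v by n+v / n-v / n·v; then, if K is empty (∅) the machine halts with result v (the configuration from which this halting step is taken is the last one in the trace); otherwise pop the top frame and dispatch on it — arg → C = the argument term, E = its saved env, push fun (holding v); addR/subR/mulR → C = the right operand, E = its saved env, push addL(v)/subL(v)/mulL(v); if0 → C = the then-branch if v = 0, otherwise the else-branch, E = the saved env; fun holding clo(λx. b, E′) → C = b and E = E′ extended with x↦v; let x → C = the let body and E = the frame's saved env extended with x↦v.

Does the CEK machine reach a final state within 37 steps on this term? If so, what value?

Answer: 5

Machine steps:
[0] <C=(((λq. ((λv. q) q)) ((λy. y) 7)) + ((λx. (if0 x then x else x)) (2 * -1))), E=∅, K=∅>
[1] <C=((λq. ((λv. q) q)) ((λy. y) 7)), E=∅, K=[addR]>
[2] <C=(λq. ((λv. q) q)), E=∅, K=[arg :: addR]>
[3] <C=((λy. y) 7), E=∅, K=[fun :: addR]>
[4] <C=(λy. y), E=∅, K=[arg :: fun :: addR]>
[5] <C=7, E=∅, K=[fun :: fun :: addR]>
[6] <C=y, E={y↦7}, K=[fun :: addR]>
[7] <C=((λv. q) q), E={q↦7}, K=[addR]>
[8] <C=(λv. q), E={q↦7}, K=[arg :: addR]>
[9] <C=q, E={q↦7}, K=[fun :: addR]>
[10] <C=q, E={v↦7, q↦7}, K=[addR]>
[11] <C=((λx. (if0 x then x else x)) (2 * -1)), E=∅, K=[addL(7)]>
[12] <C=(λx. (if0 x then x else x)), E=∅, K=[arg :: addL(7)]>
[13] <C=(2 * -1), E=∅, K=[fun :: addL(7)]>
[14] <C=2, E=∅, K=[mulR :: fun :: addL(7)]>
[15] <C=-1, E=∅, K=[mulL(2) :: fun :: addL(7)]>
[16] <C=(if0 x then x else x), E={x↦-2}, K=[addL(7)]>
[17] <C=x, E={x↦-2}, K=[if0 :: addL(7)]>
[18] <C=x, E={x↦-2}, K=[addL(7)]>
→ final value 5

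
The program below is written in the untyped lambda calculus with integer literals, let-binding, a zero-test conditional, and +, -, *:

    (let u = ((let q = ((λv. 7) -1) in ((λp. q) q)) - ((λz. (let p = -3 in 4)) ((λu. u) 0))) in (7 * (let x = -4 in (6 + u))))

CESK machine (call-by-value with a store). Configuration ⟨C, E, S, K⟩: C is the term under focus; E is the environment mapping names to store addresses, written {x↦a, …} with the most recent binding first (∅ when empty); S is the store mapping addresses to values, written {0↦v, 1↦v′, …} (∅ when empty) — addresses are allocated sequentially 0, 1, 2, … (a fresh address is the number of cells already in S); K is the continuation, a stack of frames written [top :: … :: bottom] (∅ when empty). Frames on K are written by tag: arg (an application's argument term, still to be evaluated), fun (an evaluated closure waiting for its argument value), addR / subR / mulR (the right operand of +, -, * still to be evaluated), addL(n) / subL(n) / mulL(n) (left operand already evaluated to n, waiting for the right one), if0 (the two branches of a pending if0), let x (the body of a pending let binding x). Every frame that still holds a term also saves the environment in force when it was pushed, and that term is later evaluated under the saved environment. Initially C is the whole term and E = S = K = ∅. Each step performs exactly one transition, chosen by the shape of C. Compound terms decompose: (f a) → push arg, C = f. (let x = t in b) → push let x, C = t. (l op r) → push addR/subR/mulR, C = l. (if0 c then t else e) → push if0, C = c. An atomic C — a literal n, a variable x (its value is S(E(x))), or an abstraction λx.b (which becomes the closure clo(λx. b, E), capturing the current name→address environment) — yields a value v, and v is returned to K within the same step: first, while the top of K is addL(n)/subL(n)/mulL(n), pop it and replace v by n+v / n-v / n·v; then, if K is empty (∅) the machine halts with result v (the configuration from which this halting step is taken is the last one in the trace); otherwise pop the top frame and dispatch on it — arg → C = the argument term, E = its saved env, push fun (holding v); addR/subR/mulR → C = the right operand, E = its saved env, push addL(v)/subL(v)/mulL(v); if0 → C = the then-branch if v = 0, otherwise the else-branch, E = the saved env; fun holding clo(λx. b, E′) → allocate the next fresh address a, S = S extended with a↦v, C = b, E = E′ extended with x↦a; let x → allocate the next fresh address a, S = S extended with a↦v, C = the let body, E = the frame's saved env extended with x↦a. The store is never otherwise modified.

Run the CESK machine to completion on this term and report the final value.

Answer: 63

Execution trace:
step 0: [C=(let u = ((let q = ((λv. 7) -1) in ((λp. q) q)) - ((λz. (let p = -3 in 4)) ((λu. u) 0))) in (7 * (let x = -4 in (6 + u)))) | E=∅ | S=∅ | K=∅]
step 1: [C=((let q = ((λv. 7) -1) in ((λp. q) q)) - ((λz. (let p = -3 in 4)) ((λu. u) 0))) | E=∅ | S=∅ | K=[let u]]
step 2: [C=(let q = ((λv. 7) -1) in ((λp. q) q)) | E=∅ | S=∅ | K=[subR :: let u]]
step 3: [C=((λv. 7) -1) | E=∅ | S=∅ | K=[let q :: subR :: let u]]
step 4: [C=(λv. 7) | E=∅ | S=∅ | K=[arg :: let q :: subR :: let u]]
step 5: [C=-1 | E=∅ | S=∅ | K=[fun :: let q :: subR :: let u]]
step 6: [C=7 | E={v↦0} | S={0↦-1} | K=[let q :: subR :: let u]]
step 7: [C=((λp. q) q) | E={q↦1} | S={0↦-1, 1↦7} | K=[subR :: let u]]
step 8: [C=(λp. q) | E={q↦1} | S={0↦-1, 1↦7} | K=[arg :: subR :: let u]]
step 9: [C=q | E={q↦1} | S={0↦-1, 1↦7} | K=[fun :: subR :: let u]]
step 10: [C=q | E={p↦2, q↦1} | S={0↦-1, 1↦7, 2↦7} | K=[subR :: let u]]
step 11: [C=((λz. (let p = -3 in 4)) ((λu. u) 0)) | E=∅ | S={0↦-1, 1↦7, 2↦7} | K=[subL(7) :: let u]]
step 12: [C=(λz. (let p = -3 in 4)) | E=∅ | S={0↦-1, 1↦7, 2↦7} | K=[arg :: subL(7) :: let u]]
step 13: [C=((λu. u) 0) | E=∅ | S={0↦-1, 1↦7, 2↦7} | K=[fun :: subL(7) :: let u]]
step 14: [C=(λu. u) | E=∅ | S={0↦-1, 1↦7, 2↦7} | K=[arg :: fun :: subL(7) :: let u]]
step 15: [C=0 | E=∅ | S={0↦-1, 1↦7, 2↦7} | K=[fun :: fun :: subL(7) :: let u]]
step 16: [C=u | E={u↦3} | S={0↦-1, 1↦7, 2↦7, 3↦0} | K=[fun :: subL(7) :: let u]]
step 17: [C=(let p = -3 in 4) | E={z↦4} | S={0↦-1, 1↦7, 2↦7, 3↦0, 4↦0} | K=[subL(7) :: let u]]
step 18: [C=-3 | E={z↦4} | S={0↦-1, 1↦7, 2↦7, 3↦0, 4↦0} | K=[let p :: subL(7) :: let u]]
step 19: [C=4 | E={p↦5, z↦4} | S={0↦-1, 1↦7, 2↦7, 3↦0, 4↦0, 5↦-3} | K=[subL(7) :: let u]]
step 20: [C=(7 * (let x = -4 in (6 + u))) | E={u↦6} | S={0↦-1, 1↦7, 2↦7, 3↦0, 4↦0, 5↦-3, 6↦3} | K=∅]
step 21: [C=7 | E={u↦6} | S={0↦-1, 1↦7, 2↦7, 3↦0, 4↦0, 5↦-3, 6↦3} | K=[mulR]]
step 22: [C=(let x = -4 in (6 + u)) | E={u↦6} | S={0↦-1, 1↦7, 2↦7, 3↦0, 4↦0, 5↦-3, 6↦3} | K=[mulL(7)]]
step 23: [C=-4 | E={u↦6} | S={0↦-1, 1↦7, 2↦7, 3↦0, 4↦0, 5↦-3, 6↦3} | K=[let x :: mulL(7)]]
step 24: [C=(6 + u) | E={x↦7, u↦6} | S={0↦-1, 1↦7, 2↦7, 3↦0, 4↦0, 5↦-3, 6↦3, 7↦-4} | K=[mulL(7)]]
step 25: [C=6 | E={x↦7, u↦6} | S={0↦-1, 1↦7, 2↦7, 3↦0, 4↦0, 5↦-3, 6↦3, 7↦-4} | K=[addR :: mulL(7)]]
step 26: [C=u | E={x↦7, u↦6} | S={0↦-1, 1↦7, 2↦7, 3↦0, 4↦0, 5↦-3, 6↦3, 7↦-4} | K=[addL(6) :: mulL(7)]]
→ final value 63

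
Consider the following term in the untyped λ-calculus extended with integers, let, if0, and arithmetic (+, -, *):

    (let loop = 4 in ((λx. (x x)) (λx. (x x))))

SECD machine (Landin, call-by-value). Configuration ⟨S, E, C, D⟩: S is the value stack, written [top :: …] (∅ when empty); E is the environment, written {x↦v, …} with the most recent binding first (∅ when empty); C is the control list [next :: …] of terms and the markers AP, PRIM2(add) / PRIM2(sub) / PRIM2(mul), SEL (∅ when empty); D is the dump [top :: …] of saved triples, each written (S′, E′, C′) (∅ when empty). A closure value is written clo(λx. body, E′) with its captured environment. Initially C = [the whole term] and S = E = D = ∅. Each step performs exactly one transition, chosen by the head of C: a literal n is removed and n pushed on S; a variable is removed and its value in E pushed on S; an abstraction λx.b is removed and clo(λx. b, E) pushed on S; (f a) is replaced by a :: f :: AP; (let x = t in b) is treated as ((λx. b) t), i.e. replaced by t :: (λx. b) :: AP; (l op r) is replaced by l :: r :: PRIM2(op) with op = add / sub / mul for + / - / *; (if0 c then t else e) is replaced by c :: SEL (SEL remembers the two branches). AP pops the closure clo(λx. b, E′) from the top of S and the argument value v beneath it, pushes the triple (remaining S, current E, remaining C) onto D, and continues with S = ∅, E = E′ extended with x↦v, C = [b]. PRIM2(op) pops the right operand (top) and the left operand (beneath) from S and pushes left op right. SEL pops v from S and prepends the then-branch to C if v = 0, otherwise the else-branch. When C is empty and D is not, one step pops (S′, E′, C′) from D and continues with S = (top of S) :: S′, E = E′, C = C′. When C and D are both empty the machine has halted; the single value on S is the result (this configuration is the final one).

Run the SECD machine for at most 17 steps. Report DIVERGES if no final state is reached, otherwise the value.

Answer: DIVERGES (no final state within 17 steps)

Execution trace:
[0] ⟨S=∅; E=∅; C=[(let loop = 4 in ((λx. (x x)) (λx. (x x))))]; D=∅⟩
[1] ⟨S=∅; E=∅; C=[4 :: (λloop. ((λx. (x x)) (λx. (x x)))) :: AP]; D=∅⟩
[2] ⟨S=[4]; E=∅; C=[(λloop. ((λx. (x x)) (λx. (x x)))) :: AP]; D=∅⟩
[3] ⟨S=[clo(λloop. ((λx. (x x)) (λx. (x x))), ∅) :: 4]; E=∅; C=[AP]; D=∅⟩
[4] ⟨S=∅; E={loop↦4}; C=[((λx. (x x)) (λx. (x x)))]; D=[(∅, ∅, ∅)]⟩
[5] ⟨S=∅; E={loop↦4}; C=[(λx. (x x)) :: (λx. (x x)) :: AP]; D=[(∅, ∅, ∅)]⟩
[6] ⟨S=[clo(λx. (x x), {loop↦4})]; E={loop↦4}; C=[(λx. (x x)) :: AP]; D=[(∅, ∅, ∅)]⟩
[7] ⟨S=[clo(λx. (x x), {loop↦4}) :: clo(λx. (x x), {loop↦4})]; E={loop↦4}; C=[AP]; D=[(∅, ∅, ∅)]⟩
[8] ⟨S=∅; E={x↦clo(λx. (x x), {loop↦4}), loop↦4}; C=[(x x)]; D=[(∅, {loop↦4}, ∅) :: (∅, ∅, ∅)]⟩
[9] ⟨S=∅; E={x↦clo(λx. (x x), {loop↦4}), loop↦4}; C=[x :: x :: AP]; D=[(∅, {loop↦4}, ∅) :: (∅, ∅, ∅)]⟩
[10] ⟨S=[clo(λx. (x x), {loop↦4})]; E={x↦clo(λx. (x x), {loop↦4}), loop↦4}; C=[x :: AP]; D=[(∅, {loop↦4}, ∅) :: (∅, ∅, ∅)]⟩
[11] ⟨S=[clo(λx. (x x), {loop↦4}) :: clo(λx. (x x), {loop↦4})]; E={x↦clo(λx. (x x), {loop↦4}), loop↦4}; C=[AP]; D=[(∅, {loop↦4}, ∅) :: (∅, ∅, ∅)]⟩
[12] ⟨S=∅; E={x↦clo(λx. (x x), {loop↦4}), loop↦4}; C=[(x x)]; D=[(∅, {x↦clo(λx. (x x), {loop↦4}), loop↦4}, ∅) :: (∅, {loop↦4}, ∅) :: (∅, ∅, ∅)]⟩
[13] ⟨S=∅; E={x↦clo(λx. (x x), {loop↦4}), loop↦4}; C=[x :: x :: AP]; D=[(∅, {x↦clo(λx. (x x), {loop↦4}), loop↦4}, ∅) :: (∅, {loop↦4}, ∅) :: (∅, ∅, ∅)]⟩
[14] ⟨S=[clo(λx. (x x), {loop↦4})]; E={x↦clo(λx. (x x), {loop↦4}), loop↦4}; C=[x :: AP]; D=[(∅, {x↦clo(λx. (x x), {loop↦4}), loop↦4}, ∅) :: (∅, {loop↦4}, ∅) :: (∅, ∅, ∅)]⟩
[15] ⟨S=[clo(λx. (x x), {loop↦4}) :: clo(λx. (x x), {loop↦4})]; E={x↦clo(λx. (x x), {loop↦4}), loop↦4}; C=[AP]; D=[(∅, {x↦clo(λx. (x x), {loop↦4}), loop↦4}, ∅) :: (∅, {loop↦4}, ∅) :: (∅, ∅, ∅)]⟩
[16] ⟨S=∅; E={x↦clo(λx. (x x), {loop↦4}), loop↦4}; C=[(x x)]; D=[(∅, {x↦clo(λx. (x x), {loop↦4}), loop↦4}, ∅) :: (∅, {x↦clo(λx. (x x), {loop↦4}), loop↦4}, ∅) :: (∅, {loop↦4}, ∅) :: (∅, ∅, ∅)]⟩
[17] ⟨S=∅; E={x↦clo(λx. (x x), {loop↦4}), loop↦4}; C=[x :: x :: AP]; D=[(∅, {x↦clo(λx. (x x), {loop↦4}), loop↦4}, ∅) :: (∅, {x↦clo(λx. (x x), {loop↦4}), loop↦4}, ∅) :: (∅, {loop↦4}, ∅) :: (∅, ∅, ∅)]⟩
→ 17 transitions taken and the configuration is still not final: no result within 17 steps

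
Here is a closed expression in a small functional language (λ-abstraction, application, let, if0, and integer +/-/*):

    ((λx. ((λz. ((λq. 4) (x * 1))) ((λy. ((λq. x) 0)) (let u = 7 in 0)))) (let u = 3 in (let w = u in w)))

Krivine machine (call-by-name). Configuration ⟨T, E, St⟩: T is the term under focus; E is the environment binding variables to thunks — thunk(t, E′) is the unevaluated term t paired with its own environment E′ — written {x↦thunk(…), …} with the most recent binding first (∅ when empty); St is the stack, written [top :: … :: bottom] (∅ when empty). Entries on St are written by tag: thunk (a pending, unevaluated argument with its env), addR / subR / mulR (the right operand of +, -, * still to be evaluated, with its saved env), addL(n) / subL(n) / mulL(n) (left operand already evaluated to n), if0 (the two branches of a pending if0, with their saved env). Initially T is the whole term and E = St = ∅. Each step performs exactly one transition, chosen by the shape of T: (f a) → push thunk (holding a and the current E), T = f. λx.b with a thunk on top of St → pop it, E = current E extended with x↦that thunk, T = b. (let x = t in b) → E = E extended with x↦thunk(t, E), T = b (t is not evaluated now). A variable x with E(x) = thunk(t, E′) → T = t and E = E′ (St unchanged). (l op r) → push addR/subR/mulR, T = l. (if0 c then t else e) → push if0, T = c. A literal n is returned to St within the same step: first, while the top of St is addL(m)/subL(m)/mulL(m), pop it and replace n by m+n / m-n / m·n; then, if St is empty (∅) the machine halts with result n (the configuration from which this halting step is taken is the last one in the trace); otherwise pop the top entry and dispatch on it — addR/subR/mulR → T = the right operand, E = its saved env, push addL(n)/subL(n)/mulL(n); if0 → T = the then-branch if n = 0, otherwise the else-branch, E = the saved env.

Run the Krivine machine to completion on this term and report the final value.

Answer: 4

Derivation:
[0] ⟨T=((λx. ((λz. ((λq. 4) (x * 1))) ((λy. ((λq. x) 0)) (let u = 7 in 0)))) (let u = 3 in (let w = u in w))); E=∅; St=∅⟩
[1] ⟨T=(λx. ((λz. ((λq. 4) (x * 1))) ((λy. ((λq. x) 0)) (let u = 7 in 0)))); E=∅; St=[thunk]⟩
[2] ⟨T=((λz. ((λq. 4) (x * 1))) ((λy. ((λq. x) 0)) (let u = 7 in 0))); E={x↦thunk((let u = 3 in (let w = u in w)), ∅)}; St=∅⟩
[3] ⟨T=(λz. ((λq. 4) (x * 1))); E={x↦thunk((let u = 3 in (let w = u in w)), ∅)}; St=[thunk]⟩
[4] ⟨T=((λq. 4) (x * 1)); E={z↦thunk(((λy. ((λq. x) 0)) (let u = 7 in 0)), {x↦thunk((let u = 3 in (let w = u in w)), ∅)}), x↦thunk((let u = 3 in (let w = u in w)), ∅)}; St=∅⟩
[5] ⟨T=(λq. 4); E={z↦thunk(((λy. ((λq. x) 0)) (let u = 7 in 0)), {x↦thunk((let u = 3 in (let w = u in w)), ∅)}), x↦thunk((let u = 3 in (let w = u in w)), ∅)}; St=[thunk]⟩
[6] ⟨T=4; E={q↦thunk((x * 1), {z↦thunk(((λy. ((λq. x) 0)) (let u = 7 in 0)), {x↦thunk((let u = 3 in (let w = u in w)), ∅)}), x↦thunk((let u = 3 in (let w = u in w)), ∅)}), z↦thunk(((λy. ((λq. x) 0)) (let u = 7 in 0)), {x↦thunk((let u = 3 in (let w = u in w)), ∅)}), x↦thunk((let u = 3 in (let w = u in w)), ∅)}; St=∅⟩
→ final value 4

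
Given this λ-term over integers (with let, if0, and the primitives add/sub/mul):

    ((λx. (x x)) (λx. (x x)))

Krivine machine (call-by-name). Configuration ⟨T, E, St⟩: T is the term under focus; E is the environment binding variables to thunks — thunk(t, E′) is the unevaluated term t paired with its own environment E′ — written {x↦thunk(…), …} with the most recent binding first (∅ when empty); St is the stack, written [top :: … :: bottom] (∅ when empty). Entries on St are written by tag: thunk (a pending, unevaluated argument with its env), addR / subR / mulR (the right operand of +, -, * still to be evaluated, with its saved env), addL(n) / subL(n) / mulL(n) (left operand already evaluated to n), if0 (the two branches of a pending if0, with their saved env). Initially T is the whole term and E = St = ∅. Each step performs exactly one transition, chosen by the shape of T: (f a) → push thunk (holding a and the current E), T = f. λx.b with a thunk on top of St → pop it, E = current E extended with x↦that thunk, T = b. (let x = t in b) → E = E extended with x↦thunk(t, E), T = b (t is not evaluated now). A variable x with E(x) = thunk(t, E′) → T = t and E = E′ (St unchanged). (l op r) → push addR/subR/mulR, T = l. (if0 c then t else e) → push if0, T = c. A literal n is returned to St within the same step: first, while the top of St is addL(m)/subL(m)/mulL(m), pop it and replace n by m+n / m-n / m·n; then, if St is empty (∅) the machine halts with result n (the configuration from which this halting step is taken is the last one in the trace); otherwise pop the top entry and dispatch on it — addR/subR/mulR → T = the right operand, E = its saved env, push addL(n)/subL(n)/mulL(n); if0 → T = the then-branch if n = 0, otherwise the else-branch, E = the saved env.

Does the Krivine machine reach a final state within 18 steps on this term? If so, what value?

Answer: DIVERGES (no final state within 18 steps)

Machine steps:
[0] [T=((λx. (x x)) (λx. (x x))) | E=∅ | St=∅]
[1] [T=(λx. (x x)) | E=∅ | St=[thunk]]
[2] [T=(x x) | E={x↦thunk((λx. (x x)), ∅)} | St=∅]
[3] [T=x | E={x↦thunk((λx. (x x)), ∅)} | St=[thunk]]
[4] [T=(λx. (x x)) | E=∅ | St=[thunk]]
[5] [T=(x x) | E={x↦thunk(x, {x↦thunk((λx. (x x)), ∅)})} | St=∅]
[6] [T=x | E={x↦thunk(x, {x↦thunk((λx. (x x)), ∅)})} | St=[thunk]]
[7] [T=x | E={x↦thunk((λx. (x x)), ∅)} | St=[thunk]]
[8] [T=(λx. (x x)) | E=∅ | St=[thunk]]
[9] [T=(x x) | E={x↦thunk(x, {x↦thunk(x, {x↦thunk((λx. (x x)), ∅)})})} | St=∅]
[10] [T=x | E={x↦thunk(x, {x↦thunk(x, {x↦thunk((λx. (x x)), ∅)})})} | St=[thunk]]
[11] [T=x | E={x↦thunk(x, {x↦thunk((λx. (x x)), ∅)})} | St=[thunk]]
[12] [T=x | E={x↦thunk((λx. (x x)), ∅)} | St=[thunk]]
[13] [T=(λx. (x x)) | E=∅ | St=[thunk]]
[14] [T=(x x) | E={x↦thunk(x, {x↦thunk(x, {x↦thunk(x, {x↦thunk((λx. (x x)), ∅)})})})} | St=∅]
[15] [T=x | E={x↦thunk(x, {x↦thunk(x, {x↦thunk(x, {x↦thunk((λx. (x x)), ∅)})})})} | St=[thunk]]
[16] [T=x | E={x↦thunk(x, {x↦thunk(x, {x↦thunk((λx. (x x)), ∅)})})} | St=[thunk]]
[17] [T=x | E={x↦thunk(x, {x↦thunk((λx. (x x)), ∅)})} | St=[thunk]]
[18] [T=x | E={x↦thunk((λx. (x x)), ∅)} | St=[thunk]]
→ 18 transitions taken and the configuration is still not final: no result within 18 steps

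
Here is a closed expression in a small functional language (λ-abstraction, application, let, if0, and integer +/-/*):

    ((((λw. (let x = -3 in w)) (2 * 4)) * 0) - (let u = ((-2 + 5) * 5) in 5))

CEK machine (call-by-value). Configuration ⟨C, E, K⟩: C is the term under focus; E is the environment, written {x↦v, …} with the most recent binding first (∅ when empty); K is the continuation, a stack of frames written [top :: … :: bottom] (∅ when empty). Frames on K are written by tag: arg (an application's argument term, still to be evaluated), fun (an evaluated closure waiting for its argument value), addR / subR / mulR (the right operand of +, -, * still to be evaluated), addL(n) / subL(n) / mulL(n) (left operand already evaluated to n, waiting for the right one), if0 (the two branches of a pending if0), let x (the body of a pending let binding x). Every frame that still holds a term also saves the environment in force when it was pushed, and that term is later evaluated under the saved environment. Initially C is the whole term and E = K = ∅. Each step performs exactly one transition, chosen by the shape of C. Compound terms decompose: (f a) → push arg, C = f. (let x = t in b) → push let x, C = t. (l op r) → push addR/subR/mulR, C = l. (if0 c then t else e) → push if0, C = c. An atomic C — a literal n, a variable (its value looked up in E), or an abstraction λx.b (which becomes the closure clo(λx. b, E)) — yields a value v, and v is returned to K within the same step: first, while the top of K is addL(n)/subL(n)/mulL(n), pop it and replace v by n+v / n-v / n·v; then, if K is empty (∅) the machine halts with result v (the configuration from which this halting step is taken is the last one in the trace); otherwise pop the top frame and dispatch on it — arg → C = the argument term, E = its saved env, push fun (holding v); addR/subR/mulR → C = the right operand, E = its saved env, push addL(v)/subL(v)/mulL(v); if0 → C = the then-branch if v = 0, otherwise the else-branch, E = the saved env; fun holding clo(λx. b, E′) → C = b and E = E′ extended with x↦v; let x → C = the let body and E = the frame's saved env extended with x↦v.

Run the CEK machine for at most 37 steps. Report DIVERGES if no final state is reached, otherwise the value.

Answer: -5

Execution trace:
step 0: <C=((((λw. (let x = -3 in w)) (2 * 4)) * 0) - (let u = ((-2 + 5) * 5) in 5)), E=∅, K=∅>
step 1: <C=(((λw. (let x = -3 in w)) (2 * 4)) * 0), E=∅, K=[subR]>
step 2: <C=((λw. (let x = -3 in w)) (2 * 4)), E=∅, K=[mulR :: subR]>
step 3: <C=(λw. (let x = -3 in w)), E=∅, K=[arg :: mulR :: subR]>
step 4: <C=(2 * 4), E=∅, K=[fun :: mulR :: subR]>
step 5: <C=2, E=∅, K=[mulR :: fun :: mulR :: subR]>
step 6: <C=4, E=∅, K=[mulL(2) :: fun :: mulR :: subR]>
step 7: <C=(let x = -3 in w), E={w↦8}, K=[mulR :: subR]>
step 8: <C=-3, E={w↦8}, K=[let x :: mulR :: subR]>
step 9: <C=w, E={x↦-3, w↦8}, K=[mulR :: subR]>
step 10: <C=0, E=∅, K=[mulL(8) :: subR]>
step 11: <C=(let u = ((-2 + 5) * 5) in 5), E=∅, K=[subL(0)]>
step 12: <C=((-2 + 5) * 5), E=∅, K=[let u :: subL(0)]>
step 13: <C=(-2 + 5), E=∅, K=[mulR :: let u :: subL(0)]>
step 14: <C=-2, E=∅, K=[addR :: mulR :: let u :: subL(0)]>
step 15: <C=5, E=∅, K=[addL(-2) :: mulR :: let u :: subL(0)]>
step 16: <C=5, E=∅, K=[mulL(3) :: let u :: subL(0)]>
step 17: <C=5, E={u↦15}, K=[subL(0)]>
→ final value -5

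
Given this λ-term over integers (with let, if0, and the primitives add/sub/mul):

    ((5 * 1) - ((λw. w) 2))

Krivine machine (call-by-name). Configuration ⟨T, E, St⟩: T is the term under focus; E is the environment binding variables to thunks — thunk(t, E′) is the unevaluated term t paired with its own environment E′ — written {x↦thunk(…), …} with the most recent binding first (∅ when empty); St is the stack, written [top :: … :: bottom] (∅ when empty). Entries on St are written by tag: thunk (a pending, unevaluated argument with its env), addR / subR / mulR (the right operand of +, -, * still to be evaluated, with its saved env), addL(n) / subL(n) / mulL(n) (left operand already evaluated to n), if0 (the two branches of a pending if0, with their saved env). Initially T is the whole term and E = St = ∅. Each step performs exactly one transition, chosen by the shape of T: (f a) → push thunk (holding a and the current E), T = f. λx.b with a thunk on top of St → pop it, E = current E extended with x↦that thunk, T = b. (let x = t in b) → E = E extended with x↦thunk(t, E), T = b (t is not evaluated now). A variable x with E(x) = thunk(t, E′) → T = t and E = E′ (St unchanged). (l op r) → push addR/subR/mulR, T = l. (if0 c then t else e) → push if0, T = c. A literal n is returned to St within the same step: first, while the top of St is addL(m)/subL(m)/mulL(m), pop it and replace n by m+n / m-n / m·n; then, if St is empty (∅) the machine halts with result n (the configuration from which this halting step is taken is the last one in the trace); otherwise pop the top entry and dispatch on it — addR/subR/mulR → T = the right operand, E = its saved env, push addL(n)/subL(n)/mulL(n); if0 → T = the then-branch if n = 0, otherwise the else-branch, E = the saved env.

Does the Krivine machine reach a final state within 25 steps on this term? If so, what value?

t=0: ⟨T=((5 * 1) - ((λw. w) 2)); E=∅; St=∅⟩
t=1: ⟨T=(5 * 1); E=∅; St=[subR]⟩
t=2: ⟨T=5; E=∅; St=[mulR :: subR]⟩
t=3: ⟨T=1; E=∅; St=[mulL(5) :: subR]⟩
t=4: ⟨T=((λw. w) 2); E=∅; St=[subL(5)]⟩
t=5: ⟨T=(λw. w); E=∅; St=[thunk :: subL(5)]⟩
t=6: ⟨T=w; E={w↦thunk(2, ∅)}; St=[subL(5)]⟩
t=7: ⟨T=2; E=∅; St=[subL(5)]⟩
→ final value 3

Answer: 3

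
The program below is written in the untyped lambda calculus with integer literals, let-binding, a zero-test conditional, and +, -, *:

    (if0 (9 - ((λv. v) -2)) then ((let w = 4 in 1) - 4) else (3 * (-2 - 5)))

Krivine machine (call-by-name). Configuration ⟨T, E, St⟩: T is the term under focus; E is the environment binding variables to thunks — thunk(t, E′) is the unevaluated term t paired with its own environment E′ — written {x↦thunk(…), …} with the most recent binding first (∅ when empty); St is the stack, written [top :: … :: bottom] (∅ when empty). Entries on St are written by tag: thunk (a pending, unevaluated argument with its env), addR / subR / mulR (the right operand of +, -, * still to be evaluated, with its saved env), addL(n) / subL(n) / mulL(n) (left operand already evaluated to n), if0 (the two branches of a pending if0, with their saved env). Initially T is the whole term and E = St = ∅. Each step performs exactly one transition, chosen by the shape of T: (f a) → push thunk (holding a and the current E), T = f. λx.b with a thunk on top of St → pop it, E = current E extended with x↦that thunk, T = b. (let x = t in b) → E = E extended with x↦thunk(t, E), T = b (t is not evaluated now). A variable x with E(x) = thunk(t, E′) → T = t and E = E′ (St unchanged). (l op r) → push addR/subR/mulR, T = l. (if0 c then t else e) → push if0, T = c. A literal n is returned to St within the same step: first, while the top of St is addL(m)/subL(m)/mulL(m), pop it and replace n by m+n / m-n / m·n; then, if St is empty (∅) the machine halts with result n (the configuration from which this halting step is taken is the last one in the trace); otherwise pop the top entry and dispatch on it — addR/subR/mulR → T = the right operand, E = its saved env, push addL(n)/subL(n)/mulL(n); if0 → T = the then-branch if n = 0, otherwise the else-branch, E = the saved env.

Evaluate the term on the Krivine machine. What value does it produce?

t=0: <T=(if0 (9 - ((λv. v) -2)) then ((let w = 4 in 1) - 4) else (3 * (-2 - 5))), E=∅, St=∅>
t=1: <T=(9 - ((λv. v) -2)), E=∅, St=[if0]>
t=2: <T=9, E=∅, St=[subR :: if0]>
t=3: <T=((λv. v) -2), E=∅, St=[subL(9) :: if0]>
t=4: <T=(λv. v), E=∅, St=[thunk :: subL(9) :: if0]>
t=5: <T=v, E={v↦thunk(-2, ∅)}, St=[subL(9) :: if0]>
t=6: <T=-2, E=∅, St=[subL(9) :: if0]>
t=7: <T=(3 * (-2 - 5)), E=∅, St=∅>
t=8: <T=3, E=∅, St=[mulR]>
t=9: <T=(-2 - 5), E=∅, St=[mulL(3)]>
t=10: <T=-2, E=∅, St=[subR :: mulL(3)]>
t=11: <T=5, E=∅, St=[subL(-2) :: mulL(3)]>
→ final value -21

Answer: -21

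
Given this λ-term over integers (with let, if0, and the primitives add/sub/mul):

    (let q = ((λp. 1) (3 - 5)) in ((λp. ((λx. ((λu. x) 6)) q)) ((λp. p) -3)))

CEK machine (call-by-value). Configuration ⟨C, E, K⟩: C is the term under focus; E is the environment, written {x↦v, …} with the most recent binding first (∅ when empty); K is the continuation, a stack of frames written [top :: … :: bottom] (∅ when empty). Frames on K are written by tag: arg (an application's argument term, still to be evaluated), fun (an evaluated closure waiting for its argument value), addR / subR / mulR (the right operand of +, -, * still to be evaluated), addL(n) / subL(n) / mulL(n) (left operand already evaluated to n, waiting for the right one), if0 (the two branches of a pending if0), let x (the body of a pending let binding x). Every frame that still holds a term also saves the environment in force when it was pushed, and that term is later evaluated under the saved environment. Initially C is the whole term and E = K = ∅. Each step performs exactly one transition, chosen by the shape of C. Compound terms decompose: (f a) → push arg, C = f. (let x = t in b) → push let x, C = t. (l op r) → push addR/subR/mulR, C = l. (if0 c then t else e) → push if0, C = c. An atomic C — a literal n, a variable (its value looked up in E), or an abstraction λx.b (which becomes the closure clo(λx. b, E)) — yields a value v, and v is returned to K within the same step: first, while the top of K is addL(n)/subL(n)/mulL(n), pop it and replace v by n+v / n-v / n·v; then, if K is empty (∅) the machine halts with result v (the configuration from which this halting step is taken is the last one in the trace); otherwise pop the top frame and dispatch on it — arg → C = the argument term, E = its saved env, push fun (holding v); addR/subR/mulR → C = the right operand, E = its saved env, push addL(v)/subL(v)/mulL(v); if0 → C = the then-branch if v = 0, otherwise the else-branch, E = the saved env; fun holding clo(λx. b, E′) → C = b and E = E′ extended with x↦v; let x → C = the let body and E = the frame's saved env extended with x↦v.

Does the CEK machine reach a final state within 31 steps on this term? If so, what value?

step 0: [C=(let q = ((λp. 1) (3 - 5)) in ((λp. ((λx. ((λu. x) 6)) q)) ((λp. p) -3))) | E=∅ | K=∅]
step 1: [C=((λp. 1) (3 - 5)) | E=∅ | K=[let q]]
step 2: [C=(λp. 1) | E=∅ | K=[arg :: let q]]
step 3: [C=(3 - 5) | E=∅ | K=[fun :: let q]]
step 4: [C=3 | E=∅ | K=[subR :: fun :: let q]]
step 5: [C=5 | E=∅ | K=[subL(3) :: fun :: let q]]
step 6: [C=1 | E={p↦-2} | K=[let q]]
step 7: [C=((λp. ((λx. ((λu. x) 6)) q)) ((λp. p) -3)) | E={q↦1} | K=∅]
step 8: [C=(λp. ((λx. ((λu. x) 6)) q)) | E={q↦1} | K=[arg]]
step 9: [C=((λp. p) -3) | E={q↦1} | K=[fun]]
step 10: [C=(λp. p) | E={q↦1} | K=[arg :: fun]]
step 11: [C=-3 | E={q↦1} | K=[fun :: fun]]
step 12: [C=p | E={p↦-3, q↦1} | K=[fun]]
step 13: [C=((λx. ((λu. x) 6)) q) | E={p↦-3, q↦1} | K=∅]
step 14: [C=(λx. ((λu. x) 6)) | E={p↦-3, q↦1} | K=[arg]]
step 15: [C=q | E={p↦-3, q↦1} | K=[fun]]
step 16: [C=((λu. x) 6) | E={x↦1, p↦-3, q↦1} | K=∅]
step 17: [C=(λu. x) | E={x↦1, p↦-3, q↦1} | K=[arg]]
step 18: [C=6 | E={x↦1, p↦-3, q↦1} | K=[fun]]
step 19: [C=x | E={u↦6, x↦1, p↦-3, q↦1} | K=∅]
→ final value 1

Answer: 1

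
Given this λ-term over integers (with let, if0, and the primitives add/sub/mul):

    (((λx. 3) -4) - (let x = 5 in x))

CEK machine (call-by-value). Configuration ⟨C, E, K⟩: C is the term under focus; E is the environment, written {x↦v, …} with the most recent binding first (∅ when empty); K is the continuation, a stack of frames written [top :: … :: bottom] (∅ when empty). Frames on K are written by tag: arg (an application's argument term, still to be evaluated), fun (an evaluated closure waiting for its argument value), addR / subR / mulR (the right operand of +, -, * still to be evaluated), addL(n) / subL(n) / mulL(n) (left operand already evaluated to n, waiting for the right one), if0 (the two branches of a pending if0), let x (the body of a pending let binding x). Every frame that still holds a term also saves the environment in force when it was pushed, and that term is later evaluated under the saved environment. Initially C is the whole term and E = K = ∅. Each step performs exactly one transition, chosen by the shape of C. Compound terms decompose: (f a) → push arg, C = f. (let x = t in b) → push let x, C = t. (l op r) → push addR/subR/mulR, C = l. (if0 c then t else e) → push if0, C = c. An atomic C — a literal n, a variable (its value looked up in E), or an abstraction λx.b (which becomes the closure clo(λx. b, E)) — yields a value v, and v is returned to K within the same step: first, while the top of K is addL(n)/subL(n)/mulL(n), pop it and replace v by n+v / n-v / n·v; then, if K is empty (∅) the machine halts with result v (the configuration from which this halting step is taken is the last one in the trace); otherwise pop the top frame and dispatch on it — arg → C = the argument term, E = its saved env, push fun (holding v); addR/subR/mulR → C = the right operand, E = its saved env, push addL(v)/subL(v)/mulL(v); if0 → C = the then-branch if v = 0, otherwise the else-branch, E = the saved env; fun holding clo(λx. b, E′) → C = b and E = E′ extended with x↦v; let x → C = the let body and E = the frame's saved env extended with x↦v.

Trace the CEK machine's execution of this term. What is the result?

Answer: -2

Execution trace:
t=0: ⟨C=(((λx. 3) -4) - (let x = 5 in x)); E=∅; K=∅⟩
t=1: ⟨C=((λx. 3) -4); E=∅; K=[subR]⟩
t=2: ⟨C=(λx. 3); E=∅; K=[arg :: subR]⟩
t=3: ⟨C=-4; E=∅; K=[fun :: subR]⟩
t=4: ⟨C=3; E={x↦-4}; K=[subR]⟩
t=5: ⟨C=(let x = 5 in x); E=∅; K=[subL(3)]⟩
t=6: ⟨C=5; E=∅; K=[let x :: subL(3)]⟩
t=7: ⟨C=x; E={x↦5}; K=[subL(3)]⟩
→ final value -2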